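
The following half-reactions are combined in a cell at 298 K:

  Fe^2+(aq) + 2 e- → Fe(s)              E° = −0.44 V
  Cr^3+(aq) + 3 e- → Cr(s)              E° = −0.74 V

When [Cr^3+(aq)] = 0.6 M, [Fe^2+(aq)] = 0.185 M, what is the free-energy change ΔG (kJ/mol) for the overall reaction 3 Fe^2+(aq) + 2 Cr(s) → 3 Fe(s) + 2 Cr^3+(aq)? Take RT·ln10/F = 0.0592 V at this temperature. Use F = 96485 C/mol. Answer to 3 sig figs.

E°cell = −0.44 − (−0.74) = +0.30 V; the balanced reaction transfers n = 6 electrons.
The reaction quotient is [Cr^3+(aq)]^2 / [Fe^2+(aq)]^3 = 56.9; by Nernst, E = +0.30 − (0.0592/6)(1.755) = +0.2827 V.
Finally ΔG = −nFE = −(6)(96485 C/mol)(+0.2827 V) = −164 kJ/mol.

−164 kJ/mol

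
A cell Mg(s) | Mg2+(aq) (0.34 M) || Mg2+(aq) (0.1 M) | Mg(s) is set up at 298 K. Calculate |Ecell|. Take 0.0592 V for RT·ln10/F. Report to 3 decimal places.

For a concentration cell E°cell = 0, since both electrodes use the same couple.
The compartment with the higher Mg2+(aq) concentration (0.34 M) acts as the cathode; ions are reduced there and produced at the dilute (0.1 M) anode.
With n = 2, Ecell = −(0.0592/2)·log([dilute]/[conc]) = −(0.0592/2)·log(0.1/0.34) = +0.016 V.

0.016 V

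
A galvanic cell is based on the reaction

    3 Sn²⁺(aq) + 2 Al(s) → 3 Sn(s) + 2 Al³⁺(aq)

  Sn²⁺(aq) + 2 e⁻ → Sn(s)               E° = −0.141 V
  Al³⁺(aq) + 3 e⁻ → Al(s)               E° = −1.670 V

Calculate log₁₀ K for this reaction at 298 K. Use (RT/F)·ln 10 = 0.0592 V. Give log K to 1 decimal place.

log K = 155.0

The Sn²⁺/Sn couple is reduced (cathode); E°cell = −0.141 − (−1.670) = +1.529 V with n = 6.
At equilibrium E = 0, so log K = nE°cell / 0.0592 = (6)(+1.529) / 0.0592 = 155.0.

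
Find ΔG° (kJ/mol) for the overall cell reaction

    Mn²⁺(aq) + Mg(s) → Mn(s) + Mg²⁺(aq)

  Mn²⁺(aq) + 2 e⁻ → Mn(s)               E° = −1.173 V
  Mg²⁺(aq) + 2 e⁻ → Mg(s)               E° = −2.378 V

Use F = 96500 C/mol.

−233 kJ/mol

In the reaction as written Mn²⁺(aq) is reduced, so the Mn²⁺/Mn couple is the cathode and Mg²⁺/Mg is the anode.
E°cell = −1.173 − (−2.378) = +1.205 V; balancing electrons gives n = 2.
ΔG° = −nFE°cell = −(2)(96500)(+1.205) J/mol = −233 kJ/mol.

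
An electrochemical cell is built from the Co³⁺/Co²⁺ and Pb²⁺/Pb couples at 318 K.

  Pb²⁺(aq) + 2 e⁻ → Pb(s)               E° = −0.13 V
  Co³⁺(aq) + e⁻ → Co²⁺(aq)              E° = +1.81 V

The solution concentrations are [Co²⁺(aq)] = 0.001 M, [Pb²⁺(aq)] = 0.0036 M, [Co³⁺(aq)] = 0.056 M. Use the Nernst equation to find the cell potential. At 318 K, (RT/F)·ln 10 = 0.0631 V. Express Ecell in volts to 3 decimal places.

+2.127 V

Since E°(Co³⁺/Co²⁺) > E°(Pb²⁺/Pb), Co³⁺/Co²⁺ serves as the cathode.
The standard potential is +1.81 − (−0.13) = +1.94 V and the balanced reaction transfers n = 2 electrons.
For the overall reaction 2 Co³⁺(aq) + Pb(s) → 2 Co²⁺(aq) + Pb²⁺(aq), Q = ([Co²⁺(aq)]^2·[Pb²⁺(aq)]) / [Co³⁺(aq)]^2 = 1.15×10^−6, giving log Q = −5.940.
By the Nernst equation, E = +1.94 − (0.0631/2)·(−5.940) = +2.127 V.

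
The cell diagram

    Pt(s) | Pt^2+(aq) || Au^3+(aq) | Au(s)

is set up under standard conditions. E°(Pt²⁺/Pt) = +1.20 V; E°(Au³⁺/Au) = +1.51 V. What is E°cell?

+0.31 V

By convention the left-hand electrode in cell notation is the anode (oxidation) and the right-hand electrode is the cathode (reduction).
E°cell = E°(right) − E°(left) = +1.51 − (+1.20) = +0.31 V.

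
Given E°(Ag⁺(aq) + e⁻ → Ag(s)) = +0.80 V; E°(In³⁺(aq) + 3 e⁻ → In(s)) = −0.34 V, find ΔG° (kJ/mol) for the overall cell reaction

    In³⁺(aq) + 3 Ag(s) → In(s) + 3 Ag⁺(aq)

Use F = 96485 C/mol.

In the reaction as written In³⁺(aq) is reduced, so the In³⁺/In couple is the cathode and Ag⁺/Ag is the anode.
E°cell = −0.34 − (+0.80) = −1.14 V; balancing electrons gives n = 3.
ΔG° = −nFE°cell = −(3)(96485)(−1.14) J/mol = +330 kJ/mol.

+330 kJ/mol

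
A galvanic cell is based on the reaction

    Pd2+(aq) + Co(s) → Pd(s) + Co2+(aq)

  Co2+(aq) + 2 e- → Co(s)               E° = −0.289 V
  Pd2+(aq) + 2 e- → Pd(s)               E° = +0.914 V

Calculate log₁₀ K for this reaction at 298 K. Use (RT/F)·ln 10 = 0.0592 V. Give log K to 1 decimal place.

The Pd²⁺/Pd couple is reduced (cathode); E°cell = +0.914 − (−0.289) = +1.203 V with n = 2.
At equilibrium E = 0, so log K = nE°cell / 0.0592 = (2)(+1.203) / 0.0592 = 40.6.

log K = 40.6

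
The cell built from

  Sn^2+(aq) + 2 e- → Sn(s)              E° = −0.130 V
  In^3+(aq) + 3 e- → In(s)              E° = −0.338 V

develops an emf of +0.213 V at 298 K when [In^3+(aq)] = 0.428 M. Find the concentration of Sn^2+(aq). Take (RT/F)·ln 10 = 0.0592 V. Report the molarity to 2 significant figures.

Sn²⁺/Sn is the cathode (higher E°); E°cell = −0.130 − (−0.338) = +0.208 V with n = 6.
From the Nernst equation, log Q = n(E° − E)/0.0592 = 6·(+0.208 − (+0.213))/0.0592 = −0.507.
For 3 Sn^2+(aq) + 2 In(s) → 3 Sn(s) + 2 In^3+(aq), the reaction quotient is Q = [In^3+(aq)]^2 / [Sn^2+(aq)]^3.
Isolating [Sn^2+(aq)] in Q = 10^{−0.507} yields log [Sn^2+(aq)] = −0.077, i.e. 0.84 M.

0.84 M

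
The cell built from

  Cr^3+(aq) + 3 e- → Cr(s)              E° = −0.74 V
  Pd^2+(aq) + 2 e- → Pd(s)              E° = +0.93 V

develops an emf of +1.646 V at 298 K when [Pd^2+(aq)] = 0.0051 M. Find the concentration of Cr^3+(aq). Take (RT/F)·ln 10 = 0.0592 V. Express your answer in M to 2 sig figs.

The Pd²⁺/Pd couple has the larger reduction potential, so it is the cathode: E°cell = +0.93 − (−0.74) = +1.67 V and n = 6.
Since E = E° − (0.0592/n)·log Q, log Q = n(E° − E)/0.0592 = 2.432.
The balanced reaction is 3 Pd^2+(aq) + 2 Cr(s) → 3 Pd(s) + 2 Cr^3+(aq), so Q = [Cr^3+(aq)]^2 / [Pd^2+(aq)]^3.
Solving for the unknown gives log [Cr^3+(aq)] = −2.223, so [Cr^3+(aq)] ≈ 0.0060 M.

0.0060 M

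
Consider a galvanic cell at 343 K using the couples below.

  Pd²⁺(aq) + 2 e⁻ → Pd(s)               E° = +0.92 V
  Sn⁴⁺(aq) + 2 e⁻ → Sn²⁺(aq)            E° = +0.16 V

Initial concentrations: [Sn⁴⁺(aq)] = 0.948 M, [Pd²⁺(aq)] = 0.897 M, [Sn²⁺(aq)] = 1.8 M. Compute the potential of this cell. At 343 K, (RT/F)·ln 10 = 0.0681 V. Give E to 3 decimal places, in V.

Since E°(Pd²⁺/Pd) > E°(Sn⁴⁺/Sn²⁺), Pd²⁺/Pd serves as the cathode.
E°cell = E°cat − E°an = +0.92 − (+0.16) = +0.76 V; n = 2.
Balancing gives Pd²⁺(aq) + Sn²⁺(aq) → Pd(s) + Sn⁴⁺(aq); hence Q = [Sn⁴⁺(aq)] / ([Pd²⁺(aq)]·[Sn²⁺(aq)]) = 0.587 (log Q = −0.231).
Applying E = E° − (RT ln10/nF)·log Q gives +0.76 − (0.0681/2)(−0.231) = +0.768 V.

+0.768 V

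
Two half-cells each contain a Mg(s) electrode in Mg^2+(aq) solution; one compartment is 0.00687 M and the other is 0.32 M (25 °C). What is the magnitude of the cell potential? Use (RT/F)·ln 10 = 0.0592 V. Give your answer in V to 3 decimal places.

For a concentration cell E°cell = 0, since both electrodes use the same couple.
The compartment with the higher Mg^2+(aq) concentration (0.32 M) acts as the cathode; ions are reduced there and produced at the dilute (0.00687 M) anode.
With n = 2, Ecell = −(0.0592/2)·log([dilute]/[conc]) = −(0.0592/2)·log(0.00687/0.32) = +0.049 V.

0.049 V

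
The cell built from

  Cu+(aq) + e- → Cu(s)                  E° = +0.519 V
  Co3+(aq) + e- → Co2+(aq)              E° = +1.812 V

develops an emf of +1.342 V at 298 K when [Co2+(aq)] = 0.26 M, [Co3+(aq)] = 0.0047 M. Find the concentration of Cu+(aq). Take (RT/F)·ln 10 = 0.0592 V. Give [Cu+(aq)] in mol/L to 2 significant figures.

0.0027 M

The Co³⁺/Co²⁺ couple has the larger reduction potential, so it is the cathode: E°cell = +1.812 − (+0.519) = +1.293 V and n = 1.
From the Nernst equation, log Q = n(E° − E)/0.0592 = 1·(+1.293 − (+1.342))/0.0592 = −0.828.
For Co3+(aq) + Cu(s) → Co2+(aq) + Cu+(aq), the reaction quotient is Q = ([Co2+(aq)]·[Cu+(aq)]) / [Co3+(aq)].
Isolating [Cu+(aq)] in Q = 10^{−0.828} yields log [Cu+(aq)] = −2.571, i.e. 0.0027 M.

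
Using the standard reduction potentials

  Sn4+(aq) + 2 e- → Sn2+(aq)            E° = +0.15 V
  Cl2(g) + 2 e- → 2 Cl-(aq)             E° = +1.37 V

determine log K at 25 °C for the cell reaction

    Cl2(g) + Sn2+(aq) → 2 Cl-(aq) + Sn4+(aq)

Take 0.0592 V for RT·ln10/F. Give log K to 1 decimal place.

log K = 41.2

The Cl₂/Cl⁻ couple is reduced (cathode); E°cell = +1.37 − (+0.15) = +1.22 V with n = 2.
At equilibrium E = 0, so log K = nE°cell / 0.0592 = (2)(+1.22) / 0.0592 = 41.2.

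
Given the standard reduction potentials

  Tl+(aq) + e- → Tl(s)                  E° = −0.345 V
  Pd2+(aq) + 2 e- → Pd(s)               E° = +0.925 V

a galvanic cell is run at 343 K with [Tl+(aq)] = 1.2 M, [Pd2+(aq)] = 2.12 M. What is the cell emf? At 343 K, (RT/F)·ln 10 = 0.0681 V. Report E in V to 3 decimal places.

Since E°(Pd²⁺/Pd) > E°(Tl⁺/Tl), Pd²⁺/Pd serves as the cathode.
E°cell = E°cat − E°an = +0.925 − (−0.345) = +1.270 V; n = 2.
Balancing gives Pd2+(aq) + 2 Tl(s) → Pd(s) + 2 Tl+(aq); hence Q = [Tl+(aq)]^2 / [Pd2+(aq)] = 0.679 (log Q = −0.168).
E = E° − (0.0681/n)·log Q = +1.270 − (0.0681/2)(−0.168) = +1.276 V.

+1.276 V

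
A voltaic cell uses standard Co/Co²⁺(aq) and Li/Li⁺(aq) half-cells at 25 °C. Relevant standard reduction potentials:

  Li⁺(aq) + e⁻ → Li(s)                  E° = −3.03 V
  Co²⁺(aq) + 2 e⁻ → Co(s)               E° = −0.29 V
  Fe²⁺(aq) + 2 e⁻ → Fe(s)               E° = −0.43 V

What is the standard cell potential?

+2.74 V

Of the two couples in this cell, the one with the more positive reduction potential is reduced at the cathode: here that is Co²⁺/Co (−0.29 V); Li⁺/Li (−3.03 V) is the anode.
E°cell = E°(cathode) − E°(anode) = −0.29 − (−3.03) = +2.74 V.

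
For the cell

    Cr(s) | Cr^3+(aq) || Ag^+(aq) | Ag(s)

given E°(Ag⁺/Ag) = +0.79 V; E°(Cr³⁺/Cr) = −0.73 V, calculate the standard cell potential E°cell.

+1.52 V

By convention the left-hand electrode in cell notation is the anode (oxidation) and the right-hand electrode is the cathode (reduction).
E°cell = E°(right) − E°(left) = +0.79 − (−0.73) = +1.52 V.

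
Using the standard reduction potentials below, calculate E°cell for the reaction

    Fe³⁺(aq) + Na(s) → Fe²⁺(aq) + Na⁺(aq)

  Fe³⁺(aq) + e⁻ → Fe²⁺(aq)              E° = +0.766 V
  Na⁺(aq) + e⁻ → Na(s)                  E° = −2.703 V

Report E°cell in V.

+3.469 V

In the reaction as written, Fe³⁺(aq) is reduced (cathode) and Na⁺(aq) is produced by oxidation at the anode.
E°cell = E°(cathode) − E°(anode) = +0.766 − (−2.703) = +3.469 V.
The positive value indicates the reaction is spontaneous as written.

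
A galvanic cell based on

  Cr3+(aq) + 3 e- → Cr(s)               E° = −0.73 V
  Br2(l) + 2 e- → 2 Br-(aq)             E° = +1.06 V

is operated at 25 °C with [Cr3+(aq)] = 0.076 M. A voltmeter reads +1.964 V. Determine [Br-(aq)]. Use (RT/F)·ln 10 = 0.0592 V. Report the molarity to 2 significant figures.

0.0027 M

With Br₂/Br⁻ at the cathode and Cr³⁺/Cr at the anode, E°cell = +1.06 − (−0.73) = +1.79 V (n = 6).
From the Nernst equation, log Q = n(E° − E)/0.0592 = 6·(+1.79 − (+1.964))/0.0592 = −17.635.
For 3 Br2(l) + 2 Cr(s) → 6 Br-(aq) + 2 Cr3+(aq), the reaction quotient is Q = [Br-(aq)]^6·[Cr3+(aq)]^2.
Substituting the known concentrations and solving, log [Br-(aq)] = −2.566 and [Br-(aq)] = 0.0027 M.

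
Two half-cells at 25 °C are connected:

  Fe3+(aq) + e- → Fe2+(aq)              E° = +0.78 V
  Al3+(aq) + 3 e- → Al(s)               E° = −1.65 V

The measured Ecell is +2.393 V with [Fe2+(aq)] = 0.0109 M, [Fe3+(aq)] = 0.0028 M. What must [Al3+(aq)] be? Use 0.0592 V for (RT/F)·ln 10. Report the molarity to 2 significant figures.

1.3 M

With Fe³⁺/Fe²⁺ at the cathode and Al³⁺/Al at the anode, E°cell = +0.78 − (−1.65) = +2.43 V (n = 3).
Since E = E° − (0.0592/n)·log Q, log Q = n(E° − E)/0.0592 = 1.875.
For 3 Fe3+(aq) + Al(s) → 3 Fe2+(aq) + Al3+(aq), the reaction quotient is Q = ([Fe2+(aq)]^3·[Al3+(aq)]) / [Fe3+(aq)]^3.
Substituting the known concentrations and solving, log [Al3+(aq)] = 0.104 and [Al3+(aq)] = 1.3 M.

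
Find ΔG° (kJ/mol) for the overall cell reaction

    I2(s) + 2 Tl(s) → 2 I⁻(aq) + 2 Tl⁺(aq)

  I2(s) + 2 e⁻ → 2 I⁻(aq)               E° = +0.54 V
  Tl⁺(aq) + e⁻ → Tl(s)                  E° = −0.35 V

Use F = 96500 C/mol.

In the reaction as written I2(s) is reduced, so the I₂/I⁻ couple is the cathode and Tl⁺/Tl is the anode.
E°cell = +0.54 − (−0.35) = +0.89 V; balancing electrons gives n = 2.
ΔG° = −nFE°cell = −(2)(96500)(+0.89) J/mol = −172 kJ/mol.

−172 kJ/mol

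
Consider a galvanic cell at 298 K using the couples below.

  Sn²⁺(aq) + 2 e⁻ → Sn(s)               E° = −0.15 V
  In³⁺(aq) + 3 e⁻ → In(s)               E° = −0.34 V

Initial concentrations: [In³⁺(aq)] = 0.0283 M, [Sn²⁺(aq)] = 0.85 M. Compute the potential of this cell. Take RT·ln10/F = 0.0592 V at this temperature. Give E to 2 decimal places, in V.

The Sn²⁺/Sn couple has the more positive E°, so it is the cathode; In³⁺/In is the anode.
E°cell = −0.15 − (−0.34) = +0.19 V, with n = 6 electrons transferred.
Balancing gives 3 Sn²⁺(aq) + 2 In(s) → 3 Sn(s) + 2 In³⁺(aq); hence Q = [In³⁺(aq)]^2 / [Sn²⁺(aq)]^3 = 0.0013 (log Q = −2.885).
E = E° − (0.0592/n)·log Q = +0.19 − (0.0592/6)(−2.885) = +0.22 V.

+0.22 V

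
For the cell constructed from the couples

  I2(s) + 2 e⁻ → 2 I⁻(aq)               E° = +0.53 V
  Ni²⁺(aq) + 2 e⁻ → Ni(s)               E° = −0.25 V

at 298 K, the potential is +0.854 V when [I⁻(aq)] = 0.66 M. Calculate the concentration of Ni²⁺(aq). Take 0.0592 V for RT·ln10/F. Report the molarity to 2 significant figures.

0.0073 M

With I₂/I⁻ at the cathode and Ni²⁺/Ni at the anode, E°cell = +0.53 − (−0.25) = +0.78 V (n = 2).
Since E = E° − (0.0592/n)·log Q, log Q = n(E° − E)/0.0592 = −2.500.
Balancing electrons gives I2(s) + Ni(s) → 2 I⁻(aq) + Ni²⁺(aq); thus Q = [I⁻(aq)]^2·[Ni²⁺(aq)].
Isolating [Ni²⁺(aq)] in Q = 10^{−2.500} yields log [Ni²⁺(aq)] = −2.139, i.e. 0.0073 M.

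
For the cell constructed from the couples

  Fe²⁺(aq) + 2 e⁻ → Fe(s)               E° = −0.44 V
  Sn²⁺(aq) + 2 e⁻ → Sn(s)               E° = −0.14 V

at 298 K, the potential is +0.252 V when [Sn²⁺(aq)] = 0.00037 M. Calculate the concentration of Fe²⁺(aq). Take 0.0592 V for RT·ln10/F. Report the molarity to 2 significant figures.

The Sn²⁺/Sn couple has the larger reduction potential, so it is the cathode: E°cell = −0.14 − (−0.44) = +0.30 V and n = 2.
From the Nernst equation, log Q = n(E° − E)/0.0592 = 2·(+0.30 − (+0.252))/0.0592 = 1.622.
Balancing electrons gives Sn²⁺(aq) + Fe(s) → Sn(s) + Fe²⁺(aq); thus Q = [Fe²⁺(aq)] / [Sn²⁺(aq)].
Substituting the known concentrations and solving, log [Fe²⁺(aq)] = −1.810 and [Fe²⁺(aq)] = 0.015 M.

0.015 M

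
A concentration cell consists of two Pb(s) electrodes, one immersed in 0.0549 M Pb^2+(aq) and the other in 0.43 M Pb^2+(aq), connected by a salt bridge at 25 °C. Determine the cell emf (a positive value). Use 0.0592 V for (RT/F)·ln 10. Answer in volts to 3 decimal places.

For a concentration cell E°cell = 0, since both electrodes use the same couple.
The compartment with the higher Pb^2+(aq) concentration (0.43 M) acts as the cathode; ions are reduced there and produced at the dilute (0.0549 M) anode.
With n = 2, Ecell = −(0.0592/2)·log([dilute]/[conc]) = −(0.0592/2)·log(0.0549/0.43) = +0.026 V.

0.026 V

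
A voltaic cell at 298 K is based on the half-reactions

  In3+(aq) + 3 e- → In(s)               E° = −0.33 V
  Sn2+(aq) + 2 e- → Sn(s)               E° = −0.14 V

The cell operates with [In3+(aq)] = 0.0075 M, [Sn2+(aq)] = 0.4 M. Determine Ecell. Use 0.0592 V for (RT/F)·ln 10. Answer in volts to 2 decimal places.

Since E°(Sn²⁺/Sn) > E°(In³⁺/In), Sn²⁺/Sn serves as the cathode.
E°cell = −0.14 − (−0.33) = +0.19 V, with n = 6 electrons transferred.
For the overall reaction 3 Sn2+(aq) + 2 In(s) → 3 Sn(s) + 2 In3+(aq), Q = [In3+(aq)]^2 / [Sn2+(aq)]^3 = 0.000879, giving log Q = −3.056.
Applying E = E° − (RT ln10/nF)·log Q gives +0.19 − (0.0592/6)(−3.056) = +0.22 V.

+0.22 V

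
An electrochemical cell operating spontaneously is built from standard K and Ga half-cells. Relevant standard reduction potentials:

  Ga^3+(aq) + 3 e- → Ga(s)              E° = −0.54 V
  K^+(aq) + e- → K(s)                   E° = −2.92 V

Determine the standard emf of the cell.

The Ga³⁺/Ga couple has the higher E°, so Ga ion is reduced (cathode) and K is oxidized (anode).
E°cell = E°(cathode) − E°(anode) = −0.54 − (−2.92) = +2.38 V.

+2.38 V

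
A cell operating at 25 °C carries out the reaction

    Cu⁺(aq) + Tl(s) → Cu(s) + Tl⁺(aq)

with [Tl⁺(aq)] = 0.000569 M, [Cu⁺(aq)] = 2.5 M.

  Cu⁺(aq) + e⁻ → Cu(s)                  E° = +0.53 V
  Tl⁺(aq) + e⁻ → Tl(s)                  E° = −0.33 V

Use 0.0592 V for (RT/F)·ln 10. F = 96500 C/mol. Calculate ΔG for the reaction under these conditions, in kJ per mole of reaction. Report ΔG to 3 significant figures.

−104 kJ/mol

E°cell = +0.53 − (−0.33) = +0.86 V; the balanced reaction transfers n = 1 electron.
Here Q = [Tl⁺(aq)] / [Cu⁺(aq)] = 0.000228 (log Q = −3.643), giving E = +0.86 − (0.0592/1)·(−3.643) = +1.0757 V.
Finally ΔG = −nFE = −(1)(96500 C/mol)(+1.0757 V) = −104 kJ/mol.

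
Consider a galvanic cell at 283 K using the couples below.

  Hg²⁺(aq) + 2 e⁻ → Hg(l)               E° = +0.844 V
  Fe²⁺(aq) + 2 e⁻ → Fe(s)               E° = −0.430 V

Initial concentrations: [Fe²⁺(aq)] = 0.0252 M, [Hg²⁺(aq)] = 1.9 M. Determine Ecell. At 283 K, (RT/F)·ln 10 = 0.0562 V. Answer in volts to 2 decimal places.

+1.33 V

The Hg²⁺/Hg couple has the more positive E°, so it is the cathode; Fe²⁺/Fe is the anode.
E°cell = E°cat − E°an = +0.844 − (−0.430) = +1.274 V; n = 2.
Balancing gives Hg²⁺(aq) + Fe(s) → Hg(l) + Fe²⁺(aq); hence Q = [Fe²⁺(aq)] / [Hg²⁺(aq)] = 0.0133 (log Q = −1.877).
By the Nernst equation, E = +1.274 − (0.0562/2)·(−1.877) = +1.33 V.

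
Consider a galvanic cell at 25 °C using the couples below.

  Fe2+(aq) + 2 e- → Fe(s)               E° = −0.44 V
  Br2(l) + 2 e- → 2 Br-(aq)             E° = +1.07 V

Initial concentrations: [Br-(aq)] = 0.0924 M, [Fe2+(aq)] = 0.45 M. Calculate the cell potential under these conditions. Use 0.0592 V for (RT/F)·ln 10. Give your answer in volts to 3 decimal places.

Br₂/Br⁻ is reduced (cathode, E° = +1.07 V) and Fe²⁺/Fe is oxidized (anode).
The standard potential is +1.07 − (−0.44) = +1.51 V and the balanced reaction transfers n = 2 electrons.
Balancing gives Br2(l) + Fe(s) → 2 Br-(aq) + Fe2+(aq); hence Q = [Br-(aq)]^2·[Fe2+(aq)] = 0.00384 (log Q = −2.415).
Applying E = E° − (RT ln10/nF)·log Q gives +1.51 − (0.0592/2)(−2.415) = +1.581 V.

+1.581 V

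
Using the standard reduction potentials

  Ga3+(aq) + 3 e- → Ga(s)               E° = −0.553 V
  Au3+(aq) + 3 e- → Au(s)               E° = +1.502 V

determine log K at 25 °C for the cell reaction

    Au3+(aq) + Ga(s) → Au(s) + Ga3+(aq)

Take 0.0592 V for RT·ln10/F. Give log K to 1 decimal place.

The Au³⁺/Au couple is reduced (cathode); E°cell = +1.502 − (−0.553) = +2.055 V with n = 3.
At equilibrium E = 0, so log K = nE°cell / 0.0592 = (3)(+2.055) / 0.0592 = 104.1.

log K = 104.1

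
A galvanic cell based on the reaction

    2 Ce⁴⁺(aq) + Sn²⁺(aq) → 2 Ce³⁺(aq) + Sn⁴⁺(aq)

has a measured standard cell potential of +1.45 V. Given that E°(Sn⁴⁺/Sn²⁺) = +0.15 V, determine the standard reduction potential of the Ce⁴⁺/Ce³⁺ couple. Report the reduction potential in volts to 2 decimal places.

In the reaction as written the Ce⁴⁺/Ce³⁺ couple is reduced (cathode) and Sn⁴⁺/Sn²⁺ is oxidized (anode), so E°cell = E°(Ce⁴⁺/Ce³⁺) − E°(Sn⁴⁺/Sn²⁺).
E°(Ce⁴⁺/Ce³⁺) = E°cell + E°(anode) = +1.45 + (+0.15) = +1.60 V.

+1.60 V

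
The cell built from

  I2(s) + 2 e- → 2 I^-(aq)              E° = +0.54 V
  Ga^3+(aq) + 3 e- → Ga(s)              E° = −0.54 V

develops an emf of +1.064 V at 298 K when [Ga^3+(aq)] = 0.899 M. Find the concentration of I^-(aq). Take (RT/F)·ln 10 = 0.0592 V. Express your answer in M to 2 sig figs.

1.9 M

With I₂/I⁻ at the cathode and Ga³⁺/Ga at the anode, E°cell = +0.54 − (−0.54) = +1.08 V (n = 6).
Rearranging E = E° − (0.0592/n)·log Q gives log Q = 6(+1.08 − (+1.064))/0.0592 = 1.622.
Balancing electrons gives 3 I2(s) + 2 Ga(s) → 6 I^-(aq) + 2 Ga^3+(aq); thus Q = [I^-(aq)]^6·[Ga^3+(aq)]^2.
Isolating [I^-(aq)] in Q = 10^{1.622} yields log [I^-(aq)] = 0.286, i.e. 1.9 M.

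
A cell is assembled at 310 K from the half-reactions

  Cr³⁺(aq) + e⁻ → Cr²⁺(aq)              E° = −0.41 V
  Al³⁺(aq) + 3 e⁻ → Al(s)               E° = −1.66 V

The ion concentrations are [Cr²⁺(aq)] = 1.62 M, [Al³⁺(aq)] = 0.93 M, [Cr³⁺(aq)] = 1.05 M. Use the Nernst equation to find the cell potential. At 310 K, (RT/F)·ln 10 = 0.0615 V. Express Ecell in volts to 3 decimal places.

Cr³⁺/Cr²⁺ is reduced (cathode, E° = −0.41 V) and Al³⁺/Al is oxidized (anode).
E°cell = −0.41 − (−1.66) = +1.25 V, with n = 3 electrons transferred.
For the overall reaction 3 Cr³⁺(aq) + Al(s) → 3 Cr²⁺(aq) + Al³⁺(aq), Q = ([Cr²⁺(aq)]^3·[Al³⁺(aq)]) / [Cr³⁺(aq)]^3 = 3.42, giving log Q = 0.533.
Applying E = E° − (RT ln10/nF)·log Q gives +1.25 − (0.0615/3)(0.533) = +1.239 V.

+1.239 V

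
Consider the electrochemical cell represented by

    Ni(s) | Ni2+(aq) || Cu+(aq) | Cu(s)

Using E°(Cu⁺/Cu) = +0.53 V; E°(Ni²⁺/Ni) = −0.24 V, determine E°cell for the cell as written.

By convention the left-hand electrode in cell notation is the anode (oxidation) and the right-hand electrode is the cathode (reduction).
E°cell = E°(right) − E°(left) = +0.53 − (−0.24) = +0.77 V.

+0.77 V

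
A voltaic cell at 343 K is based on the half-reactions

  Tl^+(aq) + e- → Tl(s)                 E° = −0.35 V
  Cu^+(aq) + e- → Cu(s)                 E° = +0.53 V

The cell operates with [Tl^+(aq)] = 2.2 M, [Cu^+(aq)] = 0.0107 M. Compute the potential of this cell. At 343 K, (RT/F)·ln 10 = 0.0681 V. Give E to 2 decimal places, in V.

+0.72 V

Cu⁺/Cu is reduced (cathode, E° = +0.53 V) and Tl⁺/Tl is oxidized (anode).
E°cell = +0.53 − (−0.35) = +0.88 V, with n = 1 electron transferred.
Balancing gives Cu^+(aq) + Tl(s) → Cu(s) + Tl^+(aq); hence Q = [Tl^+(aq)] / [Cu^+(aq)] = 206 (log Q = 2.313).
Applying E = E° − (RT ln10/nF)·log Q gives +0.88 − (0.0681/1)(2.313) = +0.72 V.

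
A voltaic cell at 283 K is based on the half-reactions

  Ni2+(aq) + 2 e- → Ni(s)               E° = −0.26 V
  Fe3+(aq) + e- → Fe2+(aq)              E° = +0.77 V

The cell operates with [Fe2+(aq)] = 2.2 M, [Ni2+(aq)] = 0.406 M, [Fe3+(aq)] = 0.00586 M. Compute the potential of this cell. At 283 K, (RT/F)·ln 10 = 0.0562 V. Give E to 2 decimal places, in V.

The Fe³⁺/Fe²⁺ couple has the more positive E°, so it is the cathode; Ni²⁺/Ni is the anode.
E°cell = +0.77 − (−0.26) = +1.03 V, with n = 2 electrons transferred.
The balanced reaction is 2 Fe3+(aq) + Ni(s) → 2 Fe2+(aq) + Ni2+(aq), so Q = ([Fe2+(aq)]^2·[Ni2+(aq)]) / [Fe3+(aq)]^2 = 5.72×10^4 and log Q = 4.758.
E = E° − (0.0562/n)·log Q = +1.03 − (0.0562/2)(4.758) = +0.90 V.

+0.90 V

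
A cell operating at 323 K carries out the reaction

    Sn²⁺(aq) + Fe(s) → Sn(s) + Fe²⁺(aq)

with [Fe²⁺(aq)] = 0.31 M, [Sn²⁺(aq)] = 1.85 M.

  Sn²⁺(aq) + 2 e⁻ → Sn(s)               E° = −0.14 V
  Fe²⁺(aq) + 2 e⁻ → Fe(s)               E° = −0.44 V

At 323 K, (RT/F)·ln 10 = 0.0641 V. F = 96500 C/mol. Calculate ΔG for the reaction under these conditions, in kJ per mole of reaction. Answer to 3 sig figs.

−62.7 kJ/mol

E°cell = −0.14 − (−0.44) = +0.30 V; the balanced reaction transfers n = 2 electrons.
Here Q = [Fe²⁺(aq)] / [Sn²⁺(aq)] = 0.168 (log Q = −0.776), giving E = +0.30 − (0.0641/2)·(−0.776) = +0.3249 V.
ΔG = −nFE = −(2)(96500)(+0.3249) J/mol = −62.7 kJ/mol.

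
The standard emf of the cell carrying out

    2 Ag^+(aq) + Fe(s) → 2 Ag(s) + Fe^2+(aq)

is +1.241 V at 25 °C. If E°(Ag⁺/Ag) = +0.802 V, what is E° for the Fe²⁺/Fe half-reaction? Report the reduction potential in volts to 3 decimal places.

In the reaction as written the Ag⁺/Ag couple is reduced (cathode) and Fe²⁺/Fe is oxidized (anode), so E°cell = E°(Ag⁺/Ag) − E°(Fe²⁺/Fe).
E°(Fe²⁺/Fe) = E°(cathode) − E°cell = +0.802 − (+1.241) = −0.439 V.

−0.439 V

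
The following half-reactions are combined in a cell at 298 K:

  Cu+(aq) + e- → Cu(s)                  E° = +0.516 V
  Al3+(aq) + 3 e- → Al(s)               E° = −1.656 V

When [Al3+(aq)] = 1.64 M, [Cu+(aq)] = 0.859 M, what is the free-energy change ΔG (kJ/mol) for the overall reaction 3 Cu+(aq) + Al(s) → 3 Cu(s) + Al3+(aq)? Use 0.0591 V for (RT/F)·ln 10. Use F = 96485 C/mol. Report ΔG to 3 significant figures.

−626 kJ/mol

The standard cell potential is +0.516 − (−1.656) = +2.172 V, with n = 3 electrons in the balanced equation.
Q = [Al3+(aq)] / [Cu+(aq)]^3 = 2.59, so log Q = 0.413 and E = +2.172 − (0.0591/3)(0.413) = +2.1639 V.
ΔG = −nFE = −(3)(96485)(+2.1639) J/mol = −626 kJ/mol.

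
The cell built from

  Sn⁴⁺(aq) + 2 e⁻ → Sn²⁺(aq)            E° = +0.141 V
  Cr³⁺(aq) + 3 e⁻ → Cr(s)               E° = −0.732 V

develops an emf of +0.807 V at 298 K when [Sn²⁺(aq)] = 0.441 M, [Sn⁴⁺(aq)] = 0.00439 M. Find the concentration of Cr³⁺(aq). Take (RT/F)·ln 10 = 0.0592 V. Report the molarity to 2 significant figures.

Sn⁴⁺/Sn²⁺ is the cathode (higher E°); E°cell = +0.141 − (−0.732) = +0.873 V with n = 6.
Since E = E° − (0.0592/n)·log Q, log Q = n(E° − E)/0.0592 = 6.689.
Balancing electrons gives 3 Sn⁴⁺(aq) + 2 Cr(s) → 3 Sn²⁺(aq) + 2 Cr³⁺(aq); thus Q = ([Sn²⁺(aq)]^3·[Cr³⁺(aq)]^2) / [Sn⁴⁺(aq)]^3.
Solving for the unknown gives log [Cr³⁺(aq)] = 0.342, so [Cr³⁺(aq)] ≈ 2.2 M.

2.2 M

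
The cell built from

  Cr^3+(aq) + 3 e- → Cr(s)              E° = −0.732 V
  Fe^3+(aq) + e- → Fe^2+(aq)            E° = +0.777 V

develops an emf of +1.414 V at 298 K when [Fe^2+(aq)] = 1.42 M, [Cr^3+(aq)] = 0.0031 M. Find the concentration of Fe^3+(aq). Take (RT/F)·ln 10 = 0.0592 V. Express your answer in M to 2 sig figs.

0.0051 M

With Fe³⁺/Fe²⁺ at the cathode and Cr³⁺/Cr at the anode, E°cell = +0.777 − (−0.732) = +1.509 V (n = 3).
From the Nernst equation, log Q = n(E° − E)/0.0592 = 3·(+1.509 − (+1.414))/0.0592 = 4.814.
For 3 Fe^3+(aq) + Cr(s) → 3 Fe^2+(aq) + Cr^3+(aq), the reaction quotient is Q = ([Fe^2+(aq)]^3·[Cr^3+(aq)]) / [Fe^3+(aq)]^3.
Isolating [Fe^3+(aq)] in Q = 10^{4.814} yields log [Fe^3+(aq)] = −2.289, i.e. 0.0051 M.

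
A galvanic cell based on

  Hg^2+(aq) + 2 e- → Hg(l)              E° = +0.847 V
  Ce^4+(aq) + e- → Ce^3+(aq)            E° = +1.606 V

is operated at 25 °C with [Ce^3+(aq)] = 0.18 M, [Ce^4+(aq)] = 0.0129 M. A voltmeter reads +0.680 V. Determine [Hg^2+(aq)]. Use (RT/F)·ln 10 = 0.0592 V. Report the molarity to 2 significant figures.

2.4 M

Ce⁴⁺/Ce³⁺ is the cathode (higher E°); E°cell = +1.606 − (+0.847) = +0.759 V with n = 2.
From the Nernst equation, log Q = n(E° − E)/0.0592 = 2·(+0.759 − (+0.680))/0.0592 = 2.669.
For 2 Ce^4+(aq) + Hg(l) → 2 Ce^3+(aq) + Hg^2+(aq), the reaction quotient is Q = ([Ce^3+(aq)]^2·[Hg^2+(aq)]) / [Ce^4+(aq)]^2.
Solving for the unknown gives log [Hg^2+(aq)] = 0.380, so [Hg^2+(aq)] ≈ 2.4 M.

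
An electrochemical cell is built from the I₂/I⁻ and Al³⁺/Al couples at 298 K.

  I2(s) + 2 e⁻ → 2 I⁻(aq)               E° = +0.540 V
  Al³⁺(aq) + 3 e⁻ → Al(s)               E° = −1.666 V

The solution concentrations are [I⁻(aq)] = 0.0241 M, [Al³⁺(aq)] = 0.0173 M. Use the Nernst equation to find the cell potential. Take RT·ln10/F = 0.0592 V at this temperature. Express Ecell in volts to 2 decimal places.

+2.34 V

Since E°(I₂/I⁻) > E°(Al³⁺/Al), I₂/I⁻ serves as the cathode.
E°cell = E°cat − E°an = +0.540 − (−1.666) = +2.206 V; n = 6.
The balanced reaction is 3 I2(s) + 2 Al(s) → 6 I⁻(aq) + 2 Al³⁺(aq), so Q = [I⁻(aq)]^6·[Al³⁺(aq)]^2 = 5.86×10^−14 and log Q = −13.232.
E = E° − (0.0592/n)·log Q = +2.206 − (0.0592/6)(−13.232) = +2.34 V.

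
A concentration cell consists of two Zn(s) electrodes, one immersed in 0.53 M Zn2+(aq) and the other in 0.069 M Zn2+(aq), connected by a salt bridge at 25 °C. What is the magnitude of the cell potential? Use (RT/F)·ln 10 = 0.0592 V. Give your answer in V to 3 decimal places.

0.026 V

For a concentration cell E°cell = 0, since both electrodes use the same couple.
The compartment with the higher Zn2+(aq) concentration (0.53 M) acts as the cathode; ions are reduced there and produced at the dilute (0.069 M) anode.
With n = 2, Ecell = −(0.0592/2)·log([dilute]/[conc]) = −(0.0592/2)·log(0.069/0.53) = +0.026 V.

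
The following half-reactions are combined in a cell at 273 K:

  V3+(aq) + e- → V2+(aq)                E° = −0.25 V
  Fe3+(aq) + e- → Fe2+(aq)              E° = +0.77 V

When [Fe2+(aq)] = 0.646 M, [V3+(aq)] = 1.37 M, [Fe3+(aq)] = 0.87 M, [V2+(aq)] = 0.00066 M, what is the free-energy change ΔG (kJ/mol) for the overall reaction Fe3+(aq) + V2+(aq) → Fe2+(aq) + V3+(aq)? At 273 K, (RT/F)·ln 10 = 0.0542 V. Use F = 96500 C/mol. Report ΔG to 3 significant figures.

−81.8 kJ/mol

With Fe³⁺/Fe²⁺ reduced at the cathode, E°cell = +0.77 − (−0.25) = +1.02 V and n = 1.
Q = ([Fe2+(aq)]·[V3+(aq)]) / ([Fe3+(aq)]·[V2+(aq)]) = 1.54×10^3, so log Q = 3.188 and E = +1.02 − (0.0542/1)(3.188) = +0.8472 V.
ΔG = −nFE = −(1)(96500)(+0.8472) J/mol = −81.8 kJ/mol.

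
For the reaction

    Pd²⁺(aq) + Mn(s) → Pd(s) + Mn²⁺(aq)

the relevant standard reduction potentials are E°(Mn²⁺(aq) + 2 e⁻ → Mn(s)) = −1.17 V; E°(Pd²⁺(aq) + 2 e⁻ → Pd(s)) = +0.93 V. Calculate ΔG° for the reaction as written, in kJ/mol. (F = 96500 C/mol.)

In the reaction as written Pd²⁺(aq) is reduced, so the Pd²⁺/Pd couple is the cathode and Mn²⁺/Mn is the anode.
E°cell = +0.93 − (−1.17) = +2.10 V; balancing electrons gives n = 2.
ΔG° = −nFE°cell = −(2)(96500)(+2.10) J/mol = −405 kJ/mol.

−405 kJ/mol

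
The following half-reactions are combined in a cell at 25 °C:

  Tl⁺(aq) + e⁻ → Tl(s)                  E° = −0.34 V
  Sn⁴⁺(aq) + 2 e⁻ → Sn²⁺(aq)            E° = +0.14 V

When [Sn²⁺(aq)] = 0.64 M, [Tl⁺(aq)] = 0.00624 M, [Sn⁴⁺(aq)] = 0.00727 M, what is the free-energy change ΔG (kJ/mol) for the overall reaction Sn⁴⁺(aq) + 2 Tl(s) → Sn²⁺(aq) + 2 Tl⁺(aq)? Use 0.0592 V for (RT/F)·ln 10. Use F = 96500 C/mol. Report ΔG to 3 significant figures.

With Sn⁴⁺/Sn²⁺ reduced at the cathode, E°cell = +0.14 − (−0.34) = +0.48 V and n = 2.
Here Q = ([Sn²⁺(aq)]·[Tl⁺(aq)]^2) / [Sn⁴⁺(aq)] = 0.00343 (log Q = −2.465), giving E = +0.48 − (0.0592/2)·(−2.465) = +0.5530 V.
Finally ΔG = −nFE = −(2)(96500 C/mol)(+0.5530 V) = −107 kJ/mol.

−107 kJ/mol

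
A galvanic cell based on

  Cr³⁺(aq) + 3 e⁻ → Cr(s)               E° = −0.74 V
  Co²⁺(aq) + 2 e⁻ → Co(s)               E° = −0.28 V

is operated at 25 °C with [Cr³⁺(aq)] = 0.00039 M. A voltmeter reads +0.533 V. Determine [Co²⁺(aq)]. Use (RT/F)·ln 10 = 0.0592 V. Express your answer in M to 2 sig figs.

1.6 M

The Co²⁺/Co couple has the larger reduction potential, so it is the cathode: E°cell = −0.28 − (−0.74) = +0.46 V and n = 6.
Rearranging E = E° − (0.0592/n)·log Q gives log Q = 6(+0.46 − (+0.533))/0.0592 = −7.399.
For 3 Co²⁺(aq) + 2 Cr(s) → 3 Co(s) + 2 Cr³⁺(aq), the reaction quotient is Q = [Cr³⁺(aq)]^2 / [Co²⁺(aq)]^3.
Substituting the known concentrations and solving, log [Co²⁺(aq)] = 0.194 and [Co²⁺(aq)] = 1.6 M.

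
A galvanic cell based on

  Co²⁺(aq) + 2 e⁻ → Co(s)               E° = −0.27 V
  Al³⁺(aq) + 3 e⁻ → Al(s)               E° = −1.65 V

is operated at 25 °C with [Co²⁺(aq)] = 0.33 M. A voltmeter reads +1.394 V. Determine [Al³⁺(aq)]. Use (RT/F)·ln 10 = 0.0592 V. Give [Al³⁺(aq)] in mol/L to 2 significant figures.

0.037 M

The Co²⁺/Co couple has the larger reduction potential, so it is the cathode: E°cell = −0.27 − (−1.65) = +1.38 V and n = 6.
Since E = E° − (0.0592/n)·log Q, log Q = n(E° − E)/0.0592 = −1.419.
The balanced reaction is 3 Co²⁺(aq) + 2 Al(s) → 3 Co(s) + 2 Al³⁺(aq), so Q = [Al³⁺(aq)]^2 / [Co²⁺(aq)]^3.
Isolating [Al³⁺(aq)] in Q = 10^{−1.419} yields log [Al³⁺(aq)] = −1.432, i.e. 0.037 M.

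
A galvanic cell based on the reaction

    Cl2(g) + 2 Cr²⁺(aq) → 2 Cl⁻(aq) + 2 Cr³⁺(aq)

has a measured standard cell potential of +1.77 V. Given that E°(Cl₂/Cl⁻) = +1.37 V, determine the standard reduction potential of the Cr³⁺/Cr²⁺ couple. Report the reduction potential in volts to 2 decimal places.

−0.40 V

In the reaction as written the Cl₂/Cl⁻ couple is reduced (cathode) and Cr³⁺/Cr²⁺ is oxidized (anode), so E°cell = E°(Cl₂/Cl⁻) − E°(Cr³⁺/Cr²⁺).
E°(Cr³⁺/Cr²⁺) = E°(cathode) − E°cell = +1.37 − (+1.77) = −0.40 V.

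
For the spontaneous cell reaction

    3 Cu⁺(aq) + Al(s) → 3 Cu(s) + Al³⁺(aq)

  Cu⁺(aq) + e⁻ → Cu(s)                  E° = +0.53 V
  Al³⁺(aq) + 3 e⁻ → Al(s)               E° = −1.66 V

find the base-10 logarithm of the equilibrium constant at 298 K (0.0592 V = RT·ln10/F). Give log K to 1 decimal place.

The Cu⁺/Cu couple is reduced (cathode); E°cell = +0.53 − (−1.66) = +2.19 V with n = 3.
At equilibrium E = 0, so log K = nE°cell / 0.0592 = (3)(+2.19) / 0.0592 = 111.0.

log K = 111.0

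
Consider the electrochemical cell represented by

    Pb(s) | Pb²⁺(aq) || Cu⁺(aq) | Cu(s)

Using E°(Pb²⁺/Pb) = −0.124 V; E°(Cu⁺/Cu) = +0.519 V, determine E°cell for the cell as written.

+0.643 V

By convention the left-hand electrode in cell notation is the anode (oxidation) and the right-hand electrode is the cathode (reduction).
E°cell = E°(right) − E°(left) = +0.519 − (−0.124) = +0.643 V.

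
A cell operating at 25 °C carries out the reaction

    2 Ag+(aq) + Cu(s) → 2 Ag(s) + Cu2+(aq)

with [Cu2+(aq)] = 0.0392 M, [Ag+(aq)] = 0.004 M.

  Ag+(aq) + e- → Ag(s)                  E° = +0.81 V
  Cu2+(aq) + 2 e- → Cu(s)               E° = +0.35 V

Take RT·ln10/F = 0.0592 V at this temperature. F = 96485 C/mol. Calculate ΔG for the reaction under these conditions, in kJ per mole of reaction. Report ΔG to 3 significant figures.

E°cell = +0.81 − (+0.35) = +0.46 V; the balanced reaction transfers n = 2 electrons.
Q = [Cu2+(aq)] / [Ag+(aq)]^2 = 2.45×10^3, so log Q = 3.389 and E = +0.46 − (0.0592/2)(3.389) = +0.3597 V.
ΔG = −nFE = −(2)(96485)(+0.3597) J/mol = −69.4 kJ/mol.

−69.4 kJ/mol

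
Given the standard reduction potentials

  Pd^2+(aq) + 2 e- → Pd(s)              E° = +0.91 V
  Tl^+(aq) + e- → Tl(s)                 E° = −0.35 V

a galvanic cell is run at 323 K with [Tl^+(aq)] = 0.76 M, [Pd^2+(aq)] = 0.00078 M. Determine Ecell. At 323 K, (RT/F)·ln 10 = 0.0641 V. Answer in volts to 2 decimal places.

+1.17 V

Since E°(Pd²⁺/Pd) > E°(Tl⁺/Tl), Pd²⁺/Pd serves as the cathode.
E°cell = E°cat − E°an = +0.91 − (−0.35) = +1.26 V; n = 2.
For the overall reaction Pd^2+(aq) + 2 Tl(s) → Pd(s) + 2 Tl^+(aq), Q = [Tl^+(aq)]^2 / [Pd^2+(aq)] = 741, giving log Q = 2.870.
E = E° − (0.0641/n)·log Q = +1.26 − (0.0641/2)(2.870) = +1.17 V.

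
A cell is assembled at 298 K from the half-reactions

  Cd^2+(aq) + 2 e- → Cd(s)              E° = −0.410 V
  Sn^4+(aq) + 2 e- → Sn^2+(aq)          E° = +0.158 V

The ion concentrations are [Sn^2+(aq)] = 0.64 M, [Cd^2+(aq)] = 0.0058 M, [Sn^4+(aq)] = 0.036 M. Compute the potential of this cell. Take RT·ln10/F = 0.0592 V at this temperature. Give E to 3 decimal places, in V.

+0.597 V

Since E°(Sn⁴⁺/Sn²⁺) > E°(Cd²⁺/Cd), Sn⁴⁺/Sn²⁺ serves as the cathode.
E°cell = +0.158 − (−0.410) = +0.568 V, with n = 2 electrons transferred.
The balanced reaction is Sn^4+(aq) + Cd(s) → Sn^2+(aq) + Cd^2+(aq), so Q = ([Sn^2+(aq)]·[Cd^2+(aq)]) / [Sn^4+(aq)] = 0.103 and log Q = −0.987.
By the Nernst equation, E = +0.568 − (0.0592/2)·(−0.987) = +0.597 V.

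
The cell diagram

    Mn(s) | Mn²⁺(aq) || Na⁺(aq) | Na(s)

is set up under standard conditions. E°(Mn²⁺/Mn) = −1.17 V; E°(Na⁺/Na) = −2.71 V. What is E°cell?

By convention the left-hand electrode in cell notation is the anode (oxidation) and the right-hand electrode is the cathode (reduction).
E°cell = E°(right) − E°(left) = −2.71 − (−1.17) = −1.54 V.
The negative sign shows that, as written, the cell would require an external voltage to drive the reaction.

−1.54 V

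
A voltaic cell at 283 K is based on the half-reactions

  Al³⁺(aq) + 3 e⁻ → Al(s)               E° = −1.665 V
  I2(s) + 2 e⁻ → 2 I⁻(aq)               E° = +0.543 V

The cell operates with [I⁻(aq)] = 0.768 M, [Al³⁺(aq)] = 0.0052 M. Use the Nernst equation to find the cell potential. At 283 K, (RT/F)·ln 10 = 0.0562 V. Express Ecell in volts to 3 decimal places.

The I₂/I⁻ couple has the more positive E°, so it is the cathode; Al³⁺/Al is the anode.
E°cell = +0.543 − (−1.665) = +2.208 V, with n = 6 electrons transferred.
Balancing gives 3 I2(s) + 2 Al(s) → 6 I⁻(aq) + 2 Al³⁺(aq); hence Q = [I⁻(aq)]^6·[Al³⁺(aq)]^2 = 5.55×10^−6 (log Q = −5.256).
By the Nernst equation, E = +2.208 − (0.0562/6)·(−5.256) = +2.257 V.

+2.257 V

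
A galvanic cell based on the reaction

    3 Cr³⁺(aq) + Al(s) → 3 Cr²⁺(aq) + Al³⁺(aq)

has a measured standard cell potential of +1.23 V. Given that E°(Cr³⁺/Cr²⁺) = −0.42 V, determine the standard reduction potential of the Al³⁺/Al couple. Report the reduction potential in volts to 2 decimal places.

In the reaction as written the Cr³⁺/Cr²⁺ couple is reduced (cathode) and Al³⁺/Al is oxidized (anode), so E°cell = E°(Cr³⁺/Cr²⁺) − E°(Al³⁺/Al).
E°(Al³⁺/Al) = E°(cathode) − E°cell = −0.42 − (+1.23) = −1.65 V.

−1.65 V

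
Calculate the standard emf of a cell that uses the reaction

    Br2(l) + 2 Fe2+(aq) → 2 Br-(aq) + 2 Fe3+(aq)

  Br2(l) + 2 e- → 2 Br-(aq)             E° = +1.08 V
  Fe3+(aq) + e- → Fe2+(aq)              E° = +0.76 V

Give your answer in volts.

Br2(l) gains electrons, so the Br₂/Br⁻ couple is the cathode; the Fe³⁺/Fe²⁺ couple is the anode.
E°cell = E°(cathode) − E°(anode) = +1.08 − (+0.76) = +0.32 V.
The positive value indicates the reaction is spontaneous as written.

+0.32 V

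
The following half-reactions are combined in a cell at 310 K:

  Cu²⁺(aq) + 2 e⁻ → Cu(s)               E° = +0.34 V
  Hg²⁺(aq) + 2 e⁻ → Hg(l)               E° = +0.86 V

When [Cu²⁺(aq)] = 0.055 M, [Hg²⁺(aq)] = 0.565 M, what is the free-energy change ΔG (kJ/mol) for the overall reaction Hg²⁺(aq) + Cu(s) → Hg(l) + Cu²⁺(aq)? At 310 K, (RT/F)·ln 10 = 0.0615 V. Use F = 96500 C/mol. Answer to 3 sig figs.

The standard cell potential is +0.86 − (+0.34) = +0.52 V, with n = 2 electrons in the balanced equation.
Q = [Cu²⁺(aq)] / [Hg²⁺(aq)] = 0.0973, so log Q = −1.012 and E = +0.52 − (0.0615/2)(−1.012) = +0.5511 V.
Then ΔG = −nFE = −2 × 96500 × +0.5511 J/mol = −106 kJ/mol.

−106 kJ/mol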